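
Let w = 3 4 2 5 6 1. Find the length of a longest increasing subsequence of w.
4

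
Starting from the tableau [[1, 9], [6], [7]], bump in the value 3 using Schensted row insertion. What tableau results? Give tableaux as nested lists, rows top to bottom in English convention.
In row 1, 3 replaces 9 (the leftmost entry greater than 3); 9 is bumped to row 2. 9 is appended to row 2. The new tableau is [[1, 3], [6, 9], [7]].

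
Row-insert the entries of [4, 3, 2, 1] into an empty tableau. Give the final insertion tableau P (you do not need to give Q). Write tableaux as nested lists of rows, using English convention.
Insert 4: appended to row 1. P = [[4]].
Insert 3: 3 bumps 4 from row 1; 4 starts row 2. P = [[3], [4]].
Insert 2: 2 bumps 3 from row 1; 3 bumps 4 from row 2; 4 starts row 3. P = [[2], [3], [4]].
Insert 1: 1 bumps 2 from row 1; 2 bumps 3 from row 2; 3 bumps 4 from row 3; 4 starts row 4. P = [[1], [2], [3], [4]].

So P = [[1], [2], [3], [4]].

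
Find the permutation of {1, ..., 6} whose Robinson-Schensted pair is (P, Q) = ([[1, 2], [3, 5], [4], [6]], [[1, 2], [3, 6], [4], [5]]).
4 6 5 3 1 2

Reverse the RSK construction: for i from n down to 1, find the cell of Q containing i, remove the entry at that cell from P, and reverse-bump it up through P; the value ejected from row 1 is w(i).

Step i=6: Q has 6 at row 2, column 2; remove 5 from row 2 of P and reverse-bump: 5 enters row 1 and ejects 2. So w(6) = 2. P is now [[1, 5], [3], [4], [6]].
Step i=5: Q has 5 at row 4, column 1; remove 6 from row 4 of P and reverse-bump: 6 enters row 3 and ejects 4; 4 enters row 2 and ejects 3; 3 enters row 1 and ejects 1. So w(5) = 1. P is now [[3, 5], [4], [6]].
Step i=4: Q has 4 at row 3, column 1; remove 6 from row 3 of P and reverse-bump: 6 enters row 2 and ejects 4; 4 enters row 1 and ejects 3. So w(4) = 3. P is now [[4, 5], [6]].
Step i=3: Q has 3 at row 2, column 1; remove 6 from row 2 of P and reverse-bump: 6 enters row 1 and ejects 5. So w(3) = 5. P is now [[4, 6]].
Step i=2: Q has 2 at row 1, column 2; remove that cell from P, ejecting 6. So w(2) = 6. P is now [[4]].
Step i=1: Q has 1 at row 1, column 1; remove that cell from P, ejecting 4. So w(1) = 4. P is now [].

So w = 4 6 5 3 1 2.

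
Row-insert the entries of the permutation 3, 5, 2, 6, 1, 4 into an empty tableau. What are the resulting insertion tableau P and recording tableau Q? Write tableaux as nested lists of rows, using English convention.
P = [[1, 4, 6], [2, 5], [3]], Q = [[1, 2, 4], [3, 6], [5]]

Insert each entry of the permutation into P by Schensted row insertion, recording in Q the position of each new cell.

Insert 3: appended to row 1. P = [[3]].
Insert 5: appended to row 1. P = [[3, 5]].
Insert 2: 2 bumps 3 from row 1; 3 starts row 2. P = [[2, 5], [3]].
Insert 6: appended to row 1. P = [[2, 5, 6], [3]].
Insert 1: 1 bumps 2 from row 1; 2 bumps 3 from row 2; 3 starts row 3. P = [[1, 5, 6], [2], [3]].
Insert 4: 4 bumps 5 from row 1; 5 appends to row 2. P = [[1, 4, 6], [2, 5], [3]].

So P = [[1, 4, 6], [2, 5], [3]], Q = [[1, 2, 4], [3, 6], [5]].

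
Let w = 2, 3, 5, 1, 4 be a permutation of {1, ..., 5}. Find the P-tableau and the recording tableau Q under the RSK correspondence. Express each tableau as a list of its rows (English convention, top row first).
Insert each entry of the permutation into P by Schensted row insertion, recording in Q the position of each new cell.

Insert 2: appended to row 1. P = [[2]].
Insert 3: appended to row 1. P = [[2, 3]].
Insert 5: appended to row 1. P = [[2, 3, 5]].
Insert 1: 1 bumps 2 from row 1; 2 starts row 2. P = [[1, 3, 5], [2]].
Insert 4: 4 bumps 5 from row 1; 5 appends to row 2. P = [[1, 3, 4], [2, 5]].

So P = [[1, 3, 4], [2, 5]], Q = [[1, 2, 3], [4, 5]].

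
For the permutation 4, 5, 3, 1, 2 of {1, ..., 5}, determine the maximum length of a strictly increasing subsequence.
2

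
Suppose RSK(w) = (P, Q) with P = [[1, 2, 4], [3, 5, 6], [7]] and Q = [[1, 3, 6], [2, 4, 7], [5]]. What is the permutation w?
Reverse the RSK construction: for i from n down to 1, find the cell of Q containing i, remove the entry at that cell from P, and reverse-bump it up through P; the value ejected from row 1 is w(i).

Step i=7: Q has 7 at row 2, column 3; remove 6 from row 2 of P and reverse-bump: 6 enters row 1 and ejects 4. So w(7) = 4. P is now [[1, 2, 6], [3, 5], [7]].
Step i=6: Q has 6 at row 1, column 3; remove that cell from P, ejecting 6. So w(6) = 6. P is now [[1, 2], [3, 5], [7]].
Step i=5: Q has 5 at row 3, column 1; remove 7 from row 3 of P and reverse-bump: 7 enters row 2 and ejects 5; 5 enters row 1 and ejects 2. So w(5) = 2. P is now [[1, 5], [3, 7]].
Step i=4: Q has 4 at row 2, column 2; remove 7 from row 2 of P and reverse-bump: 7 enters row 1 and ejects 5. So w(4) = 5. P is now [[1, 7], [3]].
Step i=3: Q has 3 at row 1, column 2; remove that cell from P, ejecting 7. So w(3) = 7. P is now [[1], [3]].
Step i=2: Q has 2 at row 2, column 1; remove 3 from row 2 of P and reverse-bump: 3 enters row 1 and ejects 1. So w(2) = 1. P is now [[3]].
Step i=1: Q has 1 at row 1, column 1; remove that cell from P, ejecting 3. So w(1) = 3. P is now [].

So w = 3 1 7 5 2 6 4.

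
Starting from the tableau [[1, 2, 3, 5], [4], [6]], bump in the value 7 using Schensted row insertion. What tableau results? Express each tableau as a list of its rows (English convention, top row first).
7 is larger than every entry of row 1, so it is appended to row 1. The new tableau is [[1, 2, 3, 5, 7], [4], [6]].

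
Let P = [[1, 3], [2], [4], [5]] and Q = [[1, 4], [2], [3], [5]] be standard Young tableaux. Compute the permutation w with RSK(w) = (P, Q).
5 4 2 3 1

Reverse the RSK construction: for i from n down to 1, find the cell of Q containing i, remove the entry at that cell from P, and reverse-bump it up through P; the value ejected from row 1 is w(i).

Step i=5: Q has 5 at row 4, column 1; remove 5 from row 4 of P and reverse-bump: 5 enters row 3 and ejects 4; 4 enters row 2 and ejects 2; 2 enters row 1 and ejects 1. So w(5) = 1. P is now [[2, 3], [4], [5]].
Step i=4: Q has 4 at row 1, column 2; remove that cell from P, ejecting 3. So w(4) = 3. P is now [[2], [4], [5]].
Step i=3: Q has 3 at row 3, column 1; remove 5 from row 3 of P and reverse-bump: 5 enters row 2 and ejects 4; 4 enters row 1 and ejects 2. So w(3) = 2. P is now [[4], [5]].
Step i=2: Q has 2 at row 2, column 1; remove 5 from row 2 of P and reverse-bump: 5 enters row 1 and ejects 4. So w(2) = 4. P is now [[5]].
Step i=1: Q has 1 at row 1, column 1; remove that cell from P, ejecting 5. So w(1) = 5. P is now [].

So w = 5 4 2 3 1.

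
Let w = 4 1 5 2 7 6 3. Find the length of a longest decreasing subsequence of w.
3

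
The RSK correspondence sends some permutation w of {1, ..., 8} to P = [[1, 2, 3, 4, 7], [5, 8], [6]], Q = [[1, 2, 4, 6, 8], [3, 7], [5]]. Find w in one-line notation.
Reverse the RSK construction: for i from n down to 1, find the cell of Q containing i, remove the entry at that cell from P, and reverse-bump it up through P; the value ejected from row 1 is w(i).

Step i=8: Q has 8 at row 1, column 5; remove that cell from P, ejecting 7. So w(8) = 7. P is now [[1, 2, 3, 4], [5, 8], [6]].
Step i=7: Q has 7 at row 2, column 2; remove 8 from row 2 of P and reverse-bump: 8 enters row 1 and ejects 4. So w(7) = 4. P is now [[1, 2, 3, 8], [5], [6]].
Step i=6: Q has 6 at row 1, column 4; remove that cell from P, ejecting 8. So w(6) = 8. P is now [[1, 2, 3], [5], [6]].
Step i=5: Q has 5 at row 3, column 1; remove 6 from row 3 of P and reverse-bump: 6 enters row 2 and ejects 5; 5 enters row 1 and ejects 3. So w(5) = 3. P is now [[1, 2, 5], [6]].
Step i=4: Q has 4 at row 1, column 3; remove that cell from P, ejecting 5. So w(4) = 5. P is now [[1, 2], [6]].
Step i=3: Q has 3 at row 2, column 1; remove 6 from row 2 of P and reverse-bump: 6 enters row 1 and ejects 2. So w(3) = 2. P is now [[1, 6]].
Step i=2: Q has 2 at row 1, column 2; remove that cell from P, ejecting 6. So w(2) = 6. P is now [[1]].
Step i=1: Q has 1 at row 1, column 1; remove that cell from P, ejecting 1. So w(1) = 1. P is now [].

So w = 1 6 2 5 3 8 4 7.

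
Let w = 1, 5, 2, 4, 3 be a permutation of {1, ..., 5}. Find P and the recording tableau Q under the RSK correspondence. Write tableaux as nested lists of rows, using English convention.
Insert each entry of the permutation into P by Schensted row insertion, recording in Q the position of each new cell.

After inserting 1: P = [[1]].
After inserting 5: P = [[1, 5]].
After inserting 2: P = [[1, 2], [5]].
After inserting 4: P = [[1, 2, 4], [5]].
After inserting 3: P = [[1, 2, 3], [4], [5]].

So P = [[1, 2, 3], [4], [5]], Q = [[1, 2, 4], [3], [5]].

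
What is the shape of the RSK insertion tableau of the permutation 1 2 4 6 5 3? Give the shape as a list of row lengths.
[4, 1, 1]

Row-insert each entry into an empty tableau.

After inserting 1: P = [[1]].
After inserting 2: P = [[1, 2]].
After inserting 4: P = [[1, 2, 4]].
After inserting 6: P = [[1, 2, 4, 6]].
After inserting 5: P = [[1, 2, 4, 5], [6]].
After inserting 3: P = [[1, 2, 3, 5], [4], [6]].

The final insertion tableau P = [[1, 2, 3, 5], [4], [6]] has shape [4, 1, 1].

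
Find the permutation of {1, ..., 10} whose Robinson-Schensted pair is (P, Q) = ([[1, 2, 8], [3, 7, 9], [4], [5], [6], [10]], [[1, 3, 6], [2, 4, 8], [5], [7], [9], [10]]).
6 1 10 7 5 9 4 8 3 2

Reverse RSK: for i = n, n-1, ..., 1, locate i in Q, remove the corresponding corner cell from P, and reverse-bump its entry up through P; the value ejected from row 1 is w(i).

So w = 6 1 10 7 5 9 4 8 3 2.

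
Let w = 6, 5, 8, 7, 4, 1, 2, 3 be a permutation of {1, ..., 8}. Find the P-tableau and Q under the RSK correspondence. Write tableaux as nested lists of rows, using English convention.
Insert each entry of the permutation into P by Schensted row insertion, recording in Q the position of each new cell.

Insert 6: appended to row 1. P = [[6]], Q = [[1]].
Insert 5: 5 bumps 6 from row 1; 6 starts row 2. P = [[5], [6]], Q = [[1], [2]].
Insert 8: appended to row 1. P = [[5, 8], [6]], Q = [[1, 3], [2]].
Insert 7: 7 bumps 8 from row 1; 8 appends to row 2. P = [[5, 7], [6, 8]], Q = [[1, 3], [2, 4]].
Insert 4: 4 bumps 5 from row 1; 5 bumps 6 from row 2; 6 starts row 3. P = [[4, 7], [5, 8], [6]], Q = [[1, 3], [2, 4], [5]].
Insert 1: 1 bumps 4 from row 1; 4 bumps 5 from row 2; 5 bumps 6 from row 3; 6 starts row 4. P = [[1, 7], [4, 8], [5], [6]], Q = [[1, 3], [2, 4], [5], [6]].
Insert 2: 2 bumps 7 from row 1; 7 bumps 8 from row 2; 8 appends to row 3. P = [[1, 2], [4, 7], [5, 8], [6]], Q = [[1, 3], [2, 4], [5, 7], [6]].
Insert 3: appended to row 1. P = [[1, 2, 3], [4, 7], [5, 8], [6]], Q = [[1, 3, 8], [2, 4], [5, 7], [6]].

So P = [[1, 2, 3], [4, 7], [5, 8], [6]], Q = [[1, 3, 8], [2, 4], [5, 7], [6]].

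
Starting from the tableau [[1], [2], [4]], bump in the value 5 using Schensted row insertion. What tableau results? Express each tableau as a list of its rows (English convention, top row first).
[[1, 5], [2], [4]]

5 is larger than every entry of row 1, so it is appended to row 1. The new tableau is [[1, 5], [2], [4]].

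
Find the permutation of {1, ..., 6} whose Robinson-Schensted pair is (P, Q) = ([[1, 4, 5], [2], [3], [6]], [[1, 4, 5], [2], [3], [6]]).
Reverse the RSK construction: for i from n down to 1, find the cell of Q containing i, remove the entry at that cell from P, and reverse-bump it up through P; the value ejected from row 1 is w(i).

Step i=6: Q has 6 at row 4, column 1; remove 6 from row 4 of P and reverse-bump: 6 enters row 3 and ejects 3; 3 enters row 2 and ejects 2; 2 enters row 1 and ejects 1. So w(6) = 1. P is now [[2, 4, 5], [3], [6]].
Step i=5: Q has 5 at row 1, column 3; remove that cell from P, ejecting 5. So w(5) = 5. P is now [[2, 4], [3], [6]].
Step i=4: Q has 4 at row 1, column 2; remove that cell from P, ejecting 4. So w(4) = 4. P is now [[2], [3], [6]].
Step i=3: Q has 3 at row 3, column 1; remove 6 from row 3 of P and reverse-bump: 6 enters row 2 and ejects 3; 3 enters row 1 and ejects 2. So w(3) = 2. P is now [[3], [6]].
Step i=2: Q has 2 at row 2, column 1; remove 6 from row 2 of P and reverse-bump: 6 enters row 1 and ejects 3. So w(2) = 3. P is now [[6]].
Step i=1: Q has 1 at row 1, column 1; remove that cell from P, ejecting 6. So w(1) = 6. P is now [].

So w = 6 3 2 4 5 1.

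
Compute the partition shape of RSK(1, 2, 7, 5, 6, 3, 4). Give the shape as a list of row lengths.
Row-insert each entry into an empty tableau.

After inserting 1: P = [[1]].
After inserting 2: P = [[1, 2]].
After inserting 7: P = [[1, 2, 7]].
After inserting 5: P = [[1, 2, 5], [7]].
After inserting 6: P = [[1, 2, 5, 6], [7]].
After inserting 3: P = [[1, 2, 3, 6], [5], [7]].
After inserting 4: P = [[1, 2, 3, 4], [5, 6], [7]].

The final insertion tableau P = [[1, 2, 3, 4], [5, 6], [7]] has shape [4, 2, 1].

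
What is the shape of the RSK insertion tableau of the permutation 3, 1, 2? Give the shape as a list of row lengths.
Row-insert each entry into an empty tableau.

After inserting 3: P = [[3]].
After inserting 1: P = [[1], [3]].
After inserting 2: P = [[1, 2], [3]].

The final insertion tableau P = [[1, 2], [3]] has shape [2, 1].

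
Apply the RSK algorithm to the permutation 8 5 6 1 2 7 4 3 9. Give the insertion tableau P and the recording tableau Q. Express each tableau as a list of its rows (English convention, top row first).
P = [[1, 2, 3, 9], [4, 6, 7], [5], [8]], Q = [[1, 3, 6, 9], [2, 5, 7], [4], [8]]

Insert each entry of the permutation into P by Schensted row insertion, recording in Q the position of each new cell.

Insert 8: appended to row 1. P = [[8]].
Insert 5: 5 bumps 8 from row 1; 8 starts row 2. P = [[5], [8]].
Insert 6: appended to row 1. P = [[5, 6], [8]].
Insert 1: 1 bumps 5 from row 1; 5 bumps 8 from row 2; 8 starts row 3. P = [[1, 6], [5], [8]].
Insert 2: 2 bumps 6 from row 1; 6 appends to row 2. P = [[1, 2], [5, 6], [8]].
Insert 7: appended to row 1. P = [[1, 2, 7], [5, 6], [8]].
Insert 4: 4 bumps 7 from row 1; 7 appends to row 2. P = [[1, 2, 4], [5, 6, 7], [8]].
Insert 3: 3 bumps 4 from row 1; 4 bumps 5 from row 2; 5 bumps 8 from row 3; 8 starts row 4. P = [[1, 2, 3], [4, 6, 7], [5], [8]].
Insert 9: appended to row 1. P = [[1, 2, 3, 9], [4, 6, 7], [5], [8]].

So P = [[1, 2, 3, 9], [4, 6, 7], [5], [8]], Q = [[1, 3, 6, 9], [2, 5, 7], [4], [8]].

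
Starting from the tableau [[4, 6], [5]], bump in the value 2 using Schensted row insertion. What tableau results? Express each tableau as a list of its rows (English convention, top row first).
[[2, 6], [4], [5]]

In row 1, 2 replaces 4 (the leftmost entry greater than 2); 4 is bumped to row 2. In row 2, 4 replaces 5 (the leftmost entry greater than 4); 5 is bumped to row 3. 5 starts a new row 3. The new tableau is [[2, 6], [4], [5]].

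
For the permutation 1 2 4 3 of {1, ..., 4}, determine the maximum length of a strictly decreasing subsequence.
2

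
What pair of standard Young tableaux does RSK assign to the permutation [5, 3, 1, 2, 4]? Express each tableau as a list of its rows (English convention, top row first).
Insert each entry of the permutation into P by Schensted row insertion, recording in Q the position of each new cell.

Insert 5: appended to row 1. P = [[5]], Q = [[1]].
Insert 3: 3 bumps 5 from row 1; 5 starts row 2. P = [[3], [5]], Q = [[1], [2]].
Insert 1: 1 bumps 3 from row 1; 3 bumps 5 from row 2; 5 starts row 3. P = [[1], [3], [5]], Q = [[1], [2], [3]].
Insert 2: appended to row 1. P = [[1, 2], [3], [5]], Q = [[1, 4], [2], [3]].
Insert 4: appended to row 1. P = [[1, 2, 4], [3], [5]], Q = [[1, 4, 5], [2], [3]].

So P = [[1, 2, 4], [3], [5]], Q = [[1, 4, 5], [2], [3]].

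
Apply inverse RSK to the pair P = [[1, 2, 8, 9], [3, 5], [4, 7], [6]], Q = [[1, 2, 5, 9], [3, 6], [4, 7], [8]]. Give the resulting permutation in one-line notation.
Reverse RSK: for i = n, n-1, ..., 1, locate i in Q, remove the corresponding corner cell from P, and reverse-bump its entry up through P; the value ejected from row 1 is w(i).

So w = 6 7 4 1 8 5 3 2 9.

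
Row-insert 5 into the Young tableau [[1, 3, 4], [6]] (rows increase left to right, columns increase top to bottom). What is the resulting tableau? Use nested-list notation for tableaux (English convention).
5 is larger than every entry of row 1, so it is appended to row 1. The new tableau is [[1, 3, 4, 5], [6]].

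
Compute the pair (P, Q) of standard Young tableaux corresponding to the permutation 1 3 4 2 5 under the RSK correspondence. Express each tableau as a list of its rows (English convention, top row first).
P = [[1, 2, 4, 5], [3]], Q = [[1, 2, 3, 5], [4]]

Insert each entry of the permutation into P by Schensted row insertion, recording in Q the position of each new cell.

Insert 1: appended to row 1. P = [[1]].
Insert 3: appended to row 1. P = [[1, 3]].
Insert 4: appended to row 1. P = [[1, 3, 4]].
Insert 2: 2 bumps 3 from row 1; 3 starts row 2. P = [[1, 2, 4], [3]].
Insert 5: appended to row 1. P = [[1, 2, 4, 5], [3]].

So P = [[1, 2, 4, 5], [3]], Q = [[1, 2, 3, 5], [4]].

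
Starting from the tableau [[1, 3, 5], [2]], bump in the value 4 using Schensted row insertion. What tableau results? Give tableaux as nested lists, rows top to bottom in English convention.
In row 1, 4 replaces 5 (the leftmost entry greater than 4); 5 is bumped to row 2. 5 is appended to row 2. The new tableau is [[1, 3, 4], [2, 5]].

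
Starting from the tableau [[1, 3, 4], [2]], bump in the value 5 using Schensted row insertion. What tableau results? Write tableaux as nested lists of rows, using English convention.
[[1, 3, 4, 5], [2]]

5 is larger than every entry of row 1, so it is appended to row 1. The new tableau is [[1, 3, 4, 5], [2]].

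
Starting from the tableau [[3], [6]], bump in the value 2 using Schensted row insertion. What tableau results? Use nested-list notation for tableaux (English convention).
In row 1, 2 replaces 3 (the leftmost entry greater than 2); 3 is bumped to row 2. In row 2, 3 replaces 6 (the leftmost entry greater than 3); 6 is bumped to row 3. 6 starts a new row 3. The new tableau is [[2], [3], [6]].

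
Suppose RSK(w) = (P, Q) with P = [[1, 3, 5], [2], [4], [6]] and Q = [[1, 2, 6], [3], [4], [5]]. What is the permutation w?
Reverse the RSK construction: for i from n down to 1, find the cell of Q containing i, remove the entry at that cell from P, and reverse-bump it up through P; the value ejected from row 1 is w(i).

Step i=6: Q has 6 at row 1, column 3; remove that cell from P, ejecting 5. So w(6) = 5. P is now [[1, 3], [2], [4], [6]].
Step i=5: Q has 5 at row 4, column 1; remove 6 from row 4 of P and reverse-bump: 6 enters row 3 and ejects 4; 4 enters row 2 and ejects 2; 2 enters row 1 and ejects 1. So w(5) = 1. P is now [[2, 3], [4], [6]].
Step i=4: Q has 4 at row 3, column 1; remove 6 from row 3 of P and reverse-bump: 6 enters row 2 and ejects 4; 4 enters row 1 and ejects 3. So w(4) = 3. P is now [[2, 4], [6]].
Step i=3: Q has 3 at row 2, column 1; remove 6 from row 2 of P and reverse-bump: 6 enters row 1 and ejects 4. So w(3) = 4. P is now [[2, 6]].
Step i=2: Q has 2 at row 1, column 2; remove that cell from P, ejecting 6. So w(2) = 6. P is now [[2]].
Step i=1: Q has 1 at row 1, column 1; remove that cell from P, ejecting 2. So w(1) = 2. P is now [].

So w = 2 6 4 3 1 5.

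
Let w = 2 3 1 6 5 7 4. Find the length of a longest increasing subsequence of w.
4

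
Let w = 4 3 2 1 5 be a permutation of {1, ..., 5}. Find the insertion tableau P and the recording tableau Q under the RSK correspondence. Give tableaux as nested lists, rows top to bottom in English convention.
P = [[1, 5], [2], [3], [4]], Q = [[1, 5], [2], [3], [4]]

Insert each entry of the permutation into P by Schensted row insertion, recording in Q the position of each new cell.

Insert 4: appended to row 1. P = [[4]], Q = [[1]].
Insert 3: 3 bumps 4 from row 1; 4 starts row 2. P = [[3], [4]], Q = [[1], [2]].
Insert 2: 2 bumps 3 from row 1; 3 bumps 4 from row 2; 4 starts row 3. P = [[2], [3], [4]], Q = [[1], [2], [3]].
Insert 1: 1 bumps 2 from row 1; 2 bumps 3 from row 2; 3 bumps 4 from row 3; 4 starts row 4. P = [[1], [2], [3], [4]], Q = [[1], [2], [3], [4]].
Insert 5: appended to row 1. P = [[1, 5], [2], [3], [4]], Q = [[1, 5], [2], [3], [4]].

So P = [[1, 5], [2], [3], [4]], Q = [[1, 5], [2], [3], [4]].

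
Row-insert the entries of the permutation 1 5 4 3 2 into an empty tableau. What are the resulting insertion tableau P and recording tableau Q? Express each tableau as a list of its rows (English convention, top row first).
P = [[1, 2], [3], [4], [5]], Q = [[1, 2], [3], [4], [5]]

Insert each entry of the permutation into P by Schensted row insertion, recording in Q the position of each new cell.

After inserting 1: P = [[1]].
After inserting 5: P = [[1, 5]].
After inserting 4: P = [[1, 4], [5]].
After inserting 3: P = [[1, 3], [4], [5]].
After inserting 2: P = [[1, 2], [3], [4], [5]].

So P = [[1, 2], [3], [4], [5]], Q = [[1, 2], [3], [4], [5]].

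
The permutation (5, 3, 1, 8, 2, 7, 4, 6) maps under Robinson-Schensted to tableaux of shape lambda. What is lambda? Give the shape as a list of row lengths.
Row-insert each entry into an empty tableau.

After inserting 5: P = [[5]].
After inserting 3: P = [[3], [5]].
After inserting 1: P = [[1], [3], [5]].
After inserting 8: P = [[1, 8], [3], [5]].
After inserting 2: P = [[1, 2], [3, 8], [5]].
After inserting 7: P = [[1, 2, 7], [3, 8], [5]].
After inserting 4: P = [[1, 2, 4], [3, 7], [5, 8]].
After inserting 6: P = [[1, 2, 4, 6], [3, 7], [5, 8]].

The final insertion tableau P = [[1, 2, 4, 6], [3, 7], [5, 8]] has shape [4, 2, 2].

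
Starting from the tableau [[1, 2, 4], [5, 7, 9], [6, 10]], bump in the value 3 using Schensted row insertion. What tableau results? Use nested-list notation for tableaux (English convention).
In row 1, 3 replaces 4 (the leftmost entry greater than 3); 4 is bumped to row 2. In row 2, 4 replaces 5 (the leftmost entry greater than 4); 5 is bumped to row 3. In row 3, 5 replaces 6 (the leftmost entry greater than 5); 6 is bumped to row 4. 6 starts a new row 4. The new tableau is [[1, 2, 3], [4, 7, 9], [5, 10], [6]].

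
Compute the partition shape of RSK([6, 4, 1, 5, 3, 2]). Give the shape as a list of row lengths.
[2, 2, 1, 1]

RSK row insertion gives P = [[1, 2], [3, 5], [4], [6]], which has shape [2, 2, 1, 1].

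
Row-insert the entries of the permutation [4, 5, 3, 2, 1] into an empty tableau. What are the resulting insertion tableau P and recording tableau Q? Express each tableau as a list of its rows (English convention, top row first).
P = [[1, 5], [2], [3], [4]], Q = [[1, 2], [3], [4], [5]]

Insert each entry of the permutation into P by Schensted row insertion, recording in Q the position of each new cell.

After inserting 4: P = [[4]].
After inserting 5: P = [[4, 5]].
After inserting 3: P = [[3, 5], [4]].
After inserting 2: P = [[2, 5], [3], [4]].
After inserting 1: P = [[1, 5], [2], [3], [4]].

So P = [[1, 5], [2], [3], [4]], Q = [[1, 2], [3], [4], [5]].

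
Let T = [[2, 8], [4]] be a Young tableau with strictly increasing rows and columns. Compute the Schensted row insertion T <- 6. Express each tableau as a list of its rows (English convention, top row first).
In row 1, 6 replaces 8 (the leftmost entry greater than 6); 8 is bumped to row 2. 8 is appended to row 2. The new tableau is [[2, 6], [4, 8]].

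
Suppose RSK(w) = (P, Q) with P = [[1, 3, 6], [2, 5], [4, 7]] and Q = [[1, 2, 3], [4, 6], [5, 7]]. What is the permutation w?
4 5 7 2 1 6 3

Reverse the RSK construction: for i from n down to 1, find the cell of Q containing i, remove the entry at that cell from P, and reverse-bump it up through P; the value ejected from row 1 is w(i).

Step i=7: Q has 7 at row 3, column 2; remove 7 from row 3 of P and reverse-bump: 7 enters row 2 and ejects 5; 5 enters row 1 and ejects 3. So w(7) = 3. P is now [[1, 5, 6], [2, 7], [4]].
Step i=6: Q has 6 at row 2, column 2; remove 7 from row 2 of P and reverse-bump: 7 enters row 1 and ejects 6. So w(6) = 6. P is now [[1, 5, 7], [2], [4]].
Step i=5: Q has 5 at row 3, column 1; remove 4 from row 3 of P and reverse-bump: 4 enters row 2 and ejects 2; 2 enters row 1 and ejects 1. So w(5) = 1. P is now [[2, 5, 7], [4]].
Step i=4: Q has 4 at row 2, column 1; remove 4 from row 2 of P and reverse-bump: 4 enters row 1 and ejects 2. So w(4) = 2. P is now [[4, 5, 7]].
Step i=3: Q has 3 at row 1, column 3; remove that cell from P, ejecting 7. So w(3) = 7. P is now [[4, 5]].
Step i=2: Q has 2 at row 1, column 2; remove that cell from P, ejecting 5. So w(2) = 5. P is now [[4]].
Step i=1: Q has 1 at row 1, column 1; remove that cell from P, ejecting 4. So w(1) = 4. P is now [].

So w = 4 5 7 2 1 6 3.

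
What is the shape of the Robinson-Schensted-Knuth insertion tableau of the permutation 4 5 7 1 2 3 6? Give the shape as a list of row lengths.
Row-insert each entry into an empty tableau.

After inserting 4: P = [[4]].
After inserting 5: P = [[4, 5]].
After inserting 7: P = [[4, 5, 7]].
After inserting 1: P = [[1, 5, 7], [4]].
After inserting 2: P = [[1, 2, 7], [4, 5]].
After inserting 3: P = [[1, 2, 3], [4, 5, 7]].
After inserting 6: P = [[1, 2, 3, 6], [4, 5, 7]].

The final insertion tableau P = [[1, 2, 3, 6], [4, 5, 7]] has shape [4, 3].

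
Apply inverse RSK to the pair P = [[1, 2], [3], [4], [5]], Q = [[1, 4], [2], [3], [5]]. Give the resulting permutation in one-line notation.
Reverse the RSK construction: for i from n down to 1, find the cell of Q containing i, remove the entry at that cell from P, and reverse-bump it up through P; the value ejected from row 1 is w(i).

Step i=5: Q has 5 at row 4, column 1; remove 5 from row 4 of P and reverse-bump: 5 enters row 3 and ejects 4; 4 enters row 2 and ejects 3; 3 enters row 1 and ejects 2. So w(5) = 2. P is now [[1, 3], [4], [5]].
Step i=4: Q has 4 at row 1, column 2; remove that cell from P, ejecting 3. So w(4) = 3. P is now [[1], [4], [5]].
Step i=3: Q has 3 at row 3, column 1; remove 5 from row 3 of P and reverse-bump: 5 enters row 2 and ejects 4; 4 enters row 1 and ejects 1. So w(3) = 1. P is now [[4], [5]].
Step i=2: Q has 2 at row 2, column 1; remove 5 from row 2 of P and reverse-bump: 5 enters row 1 and ejects 4. So w(2) = 4. P is now [[5]].
Step i=1: Q has 1 at row 1, column 1; remove that cell from P, ejecting 5. So w(1) = 5. P is now [].

So w = 5 4 1 3 2.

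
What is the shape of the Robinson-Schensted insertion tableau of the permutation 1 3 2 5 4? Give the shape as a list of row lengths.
[3, 2]

Row-insert each entry into an empty tableau.

After inserting 1: P = [[1]].
After inserting 3: P = [[1, 3]].
After inserting 2: P = [[1, 2], [3]].
After inserting 5: P = [[1, 2, 5], [3]].
After inserting 4: P = [[1, 2, 4], [3, 5]].

The final insertion tableau P = [[1, 2, 4], [3, 5]] has shape [3, 2].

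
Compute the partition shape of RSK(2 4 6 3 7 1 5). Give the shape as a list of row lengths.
Row-insert each entry into an empty tableau.

After inserting 2: P = [[2]].
After inserting 4: P = [[2, 4]].
After inserting 6: P = [[2, 4, 6]].
After inserting 3: P = [[2, 3, 6], [4]].
After inserting 7: P = [[2, 3, 6, 7], [4]].
After inserting 1: P = [[1, 3, 6, 7], [2], [4]].
After inserting 5: P = [[1, 3, 5, 7], [2, 6], [4]].

The final insertion tableau P = [[1, 3, 5, 7], [2, 6], [4]] has shape [4, 2, 1].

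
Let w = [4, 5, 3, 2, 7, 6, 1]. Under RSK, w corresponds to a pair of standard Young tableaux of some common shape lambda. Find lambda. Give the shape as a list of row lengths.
Row-insert each entry into an empty tableau.

After inserting 4: P = [[4]].
After inserting 5: P = [[4, 5]].
After inserting 3: P = [[3, 5], [4]].
After inserting 2: P = [[2, 5], [3], [4]].
After inserting 7: P = [[2, 5, 7], [3], [4]].
After inserting 6: P = [[2, 5, 6], [3, 7], [4]].
After inserting 1: P = [[1, 5, 6], [2, 7], [3], [4]].

The final insertion tableau P = [[1, 5, 6], [2, 7], [3], [4]] has shape [3, 2, 1, 1].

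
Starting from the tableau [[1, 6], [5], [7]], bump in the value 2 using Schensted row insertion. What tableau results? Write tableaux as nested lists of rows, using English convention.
In row 1, 2 replaces 6 (the leftmost entry greater than 2); 6 is bumped to row 2. 6 is appended to row 2. The new tableau is [[1, 2], [5, 6], [7]].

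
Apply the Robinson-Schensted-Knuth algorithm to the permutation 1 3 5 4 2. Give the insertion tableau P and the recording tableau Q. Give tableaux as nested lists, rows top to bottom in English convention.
P = [[1, 2, 4], [3], [5]], Q = [[1, 2, 3], [4], [5]]

Insert each entry of the permutation into P by Schensted row insertion, recording in Q the position of each new cell.

Insert 1: appended to row 1. P = [[1]].
Insert 3: appended to row 1. P = [[1, 3]].
Insert 5: appended to row 1. P = [[1, 3, 5]].
Insert 4: 4 bumps 5 from row 1; 5 starts row 2. P = [[1, 3, 4], [5]].
Insert 2: 2 bumps 3 from row 1; 3 bumps 5 from row 2; 5 starts row 3. P = [[1, 2, 4], [3], [5]].

So P = [[1, 2, 4], [3], [5]], Q = [[1, 2, 3], [4], [5]].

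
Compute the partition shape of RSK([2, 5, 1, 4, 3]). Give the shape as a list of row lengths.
[2, 2, 1]

Row-insert each entry into an empty tableau.

After inserting 2: P = [[2]].
After inserting 5: P = [[2, 5]].
After inserting 1: P = [[1, 5], [2]].
After inserting 4: P = [[1, 4], [2, 5]].
After inserting 3: P = [[1, 3], [2, 4], [5]].

The final insertion tableau P = [[1, 3], [2, 4], [5]] has shape [2, 2, 1].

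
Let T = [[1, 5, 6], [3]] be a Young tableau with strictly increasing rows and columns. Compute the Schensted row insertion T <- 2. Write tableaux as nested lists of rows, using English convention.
In row 1, 2 replaces 5 (the leftmost entry greater than 2); 5 is bumped to row 2. 5 is appended to row 2. The new tableau is [[1, 2, 6], [3, 5]].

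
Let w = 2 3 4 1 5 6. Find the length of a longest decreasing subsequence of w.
2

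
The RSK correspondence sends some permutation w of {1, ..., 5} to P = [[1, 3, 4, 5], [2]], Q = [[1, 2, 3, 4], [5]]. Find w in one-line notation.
2 3 4 5 1

Reverse RSK: for i = n, n-1, ..., 1, locate i in Q, remove the corresponding corner cell from P, and reverse-bump its entry up through P; the value ejected from row 1 is w(i).

So w = 2 3 4 5 1.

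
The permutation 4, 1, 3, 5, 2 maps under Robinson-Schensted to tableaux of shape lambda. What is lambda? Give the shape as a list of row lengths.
Row-insert each entry into an empty tableau.

After inserting 4: P = [[4]].
After inserting 1: P = [[1], [4]].
After inserting 3: P = [[1, 3], [4]].
After inserting 5: P = [[1, 3, 5], [4]].
After inserting 2: P = [[1, 2, 5], [3], [4]].

The final insertion tableau P = [[1, 2, 5], [3], [4]] has shape [3, 1, 1].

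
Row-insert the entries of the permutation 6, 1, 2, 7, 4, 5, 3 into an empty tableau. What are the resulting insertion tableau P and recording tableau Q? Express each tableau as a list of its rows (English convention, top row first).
P = [[1, 2, 3, 5], [4, 7], [6]], Q = [[1, 3, 4, 6], [2, 5], [7]]

Insert each entry of the permutation into P by Schensted row insertion, recording in Q the position of each new cell.

Insert 6: appended to row 1. P = [[6]], Q = [[1]].
Insert 1: 1 bumps 6 from row 1; 6 starts row 2. P = [[1], [6]], Q = [[1], [2]].
Insert 2: appended to row 1. P = [[1, 2], [6]], Q = [[1, 3], [2]].
Insert 7: appended to row 1. P = [[1, 2, 7], [6]], Q = [[1, 3, 4], [2]].
Insert 4: 4 bumps 7 from row 1; 7 appends to row 2. P = [[1, 2, 4], [6, 7]], Q = [[1, 3, 4], [2, 5]].
Insert 5: appended to row 1. P = [[1, 2, 4, 5], [6, 7]], Q = [[1, 3, 4, 6], [2, 5]].
Insert 3: 3 bumps 4 from row 1; 4 bumps 6 from row 2; 6 starts row 3. P = [[1, 2, 3, 5], [4, 7], [6]], Q = [[1, 3, 4, 6], [2, 5], [7]].

So P = [[1, 2, 3, 5], [4, 7], [6]], Q = [[1, 3, 4, 6], [2, 5], [7]].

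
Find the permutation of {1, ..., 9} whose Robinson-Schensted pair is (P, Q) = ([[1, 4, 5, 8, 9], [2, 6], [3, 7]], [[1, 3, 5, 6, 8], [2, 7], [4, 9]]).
3 2 4 1 7 8 6 9 5

Reverse RSK: for i = n, n-1, ..., 1, locate i in Q, remove the corresponding corner cell from P, and reverse-bump its entry up through P; the value ejected from row 1 is w(i).

So w = 3 2 4 1 7 8 6 9 5.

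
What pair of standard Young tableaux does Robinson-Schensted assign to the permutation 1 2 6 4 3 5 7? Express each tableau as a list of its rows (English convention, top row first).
Insert each entry of the permutation into P by Schensted row insertion, recording in Q the position of each new cell.

Insert 1: appended to row 1. P = [[1]].
Insert 2: appended to row 1. P = [[1, 2]].
Insert 6: appended to row 1. P = [[1, 2, 6]].
Insert 4: 4 bumps 6 from row 1; 6 starts row 2. P = [[1, 2, 4], [6]].
Insert 3: 3 bumps 4 from row 1; 4 bumps 6 from row 2; 6 starts row 3. P = [[1, 2, 3], [4], [6]].
Insert 5: appended to row 1. P = [[1, 2, 3, 5], [4], [6]].
Insert 7: appended to row 1. P = [[1, 2, 3, 5, 7], [4], [6]].

So P = [[1, 2, 3, 5, 7], [4], [6]], Q = [[1, 2, 3, 6, 7], [4], [5]].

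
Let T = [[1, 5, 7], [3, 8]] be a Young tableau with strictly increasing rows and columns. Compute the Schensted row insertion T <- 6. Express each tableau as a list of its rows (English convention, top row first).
[[1, 5, 6], [3, 7], [8]]

In row 1, 6 replaces 7 (the leftmost entry greater than 6); 7 is bumped to row 2. In row 2, 7 replaces 8 (the leftmost entry greater than 7); 8 is bumped to row 3. 8 starts a new row 3. The new tableau is [[1, 5, 6], [3, 7], [8]].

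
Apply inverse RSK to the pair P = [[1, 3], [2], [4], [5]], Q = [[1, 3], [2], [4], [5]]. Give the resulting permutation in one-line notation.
Reverse the RSK construction: for i from n down to 1, find the cell of Q containing i, remove the entry at that cell from P, and reverse-bump it up through P; the value ejected from row 1 is w(i).

Step i=5: Q has 5 at row 4, column 1; remove 5 from row 4 of P and reverse-bump: 5 enters row 3 and ejects 4; 4 enters row 2 and ejects 2; 2 enters row 1 and ejects 1. So w(5) = 1. P is now [[2, 3], [4], [5]].
Step i=4: Q has 4 at row 3, column 1; remove 5 from row 3 of P and reverse-bump: 5 enters row 2 and ejects 4; 4 enters row 1 and ejects 3. So w(4) = 3. P is now [[2, 4], [5]].
Step i=3: Q has 3 at row 1, column 2; remove that cell from P, ejecting 4. So w(3) = 4. P is now [[2], [5]].
Step i=2: Q has 2 at row 2, column 1; remove 5 from row 2 of P and reverse-bump: 5 enters row 1 and ejects 2. So w(2) = 2. P is now [[5]].
Step i=1: Q has 1 at row 1, column 1; remove that cell from P, ejecting 5. So w(1) = 5. P is now [].

So w = 5 2 4 3 1.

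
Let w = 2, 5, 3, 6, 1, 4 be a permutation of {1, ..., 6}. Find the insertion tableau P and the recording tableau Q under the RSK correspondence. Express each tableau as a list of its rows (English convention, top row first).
P = [[1, 3, 4], [2, 6], [5]], Q = [[1, 2, 4], [3, 6], [5]]

Insert each entry of the permutation into P by Schensted row insertion, recording in Q the position of each new cell.

Insert 2: appended to row 1. P = [[2]], Q = [[1]].
Insert 5: appended to row 1. P = [[2, 5]], Q = [[1, 2]].
Insert 3: 3 bumps 5 from row 1; 5 starts row 2. P = [[2, 3], [5]], Q = [[1, 2], [3]].
Insert 6: appended to row 1. P = [[2, 3, 6], [5]], Q = [[1, 2, 4], [3]].
Insert 1: 1 bumps 2 from row 1; 2 bumps 5 from row 2; 5 starts row 3. P = [[1, 3, 6], [2], [5]], Q = [[1, 2, 4], [3], [5]].
Insert 4: 4 bumps 6 from row 1; 6 appends to row 2. P = [[1, 3, 4], [2, 6], [5]], Q = [[1, 2, 4], [3, 6], [5]].

So P = [[1, 3, 4], [2, 6], [5]], Q = [[1, 2, 4], [3, 6], [5]].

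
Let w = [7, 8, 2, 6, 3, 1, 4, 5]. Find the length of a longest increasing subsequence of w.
4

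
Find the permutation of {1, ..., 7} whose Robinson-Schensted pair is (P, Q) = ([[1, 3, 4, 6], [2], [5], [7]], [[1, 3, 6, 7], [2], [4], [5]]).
Reverse RSK: for i = n, n-1, ..., 1, locate i in Q, remove the corresponding corner cell from P, and reverse-bump its entry up through P; the value ejected from row 1 is w(i).

So w = 7 2 5 3 1 4 6.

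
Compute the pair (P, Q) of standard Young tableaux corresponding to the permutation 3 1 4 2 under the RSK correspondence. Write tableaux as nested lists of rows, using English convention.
P = [[1, 2], [3, 4]], Q = [[1, 3], [2, 4]]

Insert each entry of the permutation into P by Schensted row insertion, recording in Q the position of each new cell.

After inserting 3: P = [[3]].
After inserting 1: P = [[1], [3]].
After inserting 4: P = [[1, 4], [3]].
After inserting 2: P = [[1, 2], [3, 4]].

So P = [[1, 2], [3, 4]], Q = [[1, 3], [2, 4]].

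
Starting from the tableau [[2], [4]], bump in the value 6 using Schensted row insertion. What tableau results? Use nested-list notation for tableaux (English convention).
[[2, 6], [4]]

6 is larger than every entry of row 1, so it is appended to row 1. The new tableau is [[2, 6], [4]].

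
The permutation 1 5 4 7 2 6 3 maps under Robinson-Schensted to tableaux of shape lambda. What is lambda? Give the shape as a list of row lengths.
[3, 2, 2]

RSK row insertion gives P = [[1, 2, 3], [4, 6], [5, 7]], which has shape [3, 2, 2].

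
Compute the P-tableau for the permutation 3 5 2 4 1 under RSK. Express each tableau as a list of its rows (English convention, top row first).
P = [[1, 4], [2, 5], [3]]

Insert 3: appended to row 1. P = [[3]].
Insert 5: appended to row 1. P = [[3, 5]].
Insert 2: 2 bumps 3 from row 1; 3 starts row 2. P = [[2, 5], [3]].
Insert 4: 4 bumps 5 from row 1; 5 appends to row 2. P = [[2, 4], [3, 5]].
Insert 1: 1 bumps 2 from row 1; 2 bumps 3 from row 2; 3 starts row 3. P = [[1, 4], [2, 5], [3]].

So P = [[1, 4], [2, 5], [3]].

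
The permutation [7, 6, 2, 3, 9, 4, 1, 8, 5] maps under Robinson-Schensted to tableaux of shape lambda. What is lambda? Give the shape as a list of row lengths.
[4, 2, 2, 1]

Row-insert each entry into an empty tableau.

After inserting 7: P = [[7]].
After inserting 6: P = [[6], [7]].
After inserting 2: P = [[2], [6], [7]].
After inserting 3: P = [[2, 3], [6], [7]].
After inserting 9: P = [[2, 3, 9], [6], [7]].
After inserting 4: P = [[2, 3, 4], [6, 9], [7]].
After inserting 1: P = [[1, 3, 4], [2, 9], [6], [7]].
After inserting 8: P = [[1, 3, 4, 8], [2, 9], [6], [7]].
After inserting 5: P = [[1, 3, 4, 5], [2, 8], [6, 9], [7]].

The final insertion tableau P = [[1, 3, 4, 5], [2, 8], [6, 9], [7]] has shape [4, 2, 2, 1].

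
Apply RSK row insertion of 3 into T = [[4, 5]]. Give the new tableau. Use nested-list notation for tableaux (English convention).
[[3, 5], [4]]

In row 1, 3 replaces 4 (the leftmost entry greater than 3); 4 is bumped to row 2. 4 starts a new row 2. The new tableau is [[3, 5], [4]].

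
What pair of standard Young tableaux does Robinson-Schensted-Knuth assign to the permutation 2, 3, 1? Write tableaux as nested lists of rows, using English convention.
P = [[1, 3], [2]], Q = [[1, 2], [3]]

Insert each entry of the permutation into P by Schensted row insertion, recording in Q the position of each new cell.

Insert 2: appended to row 1. P = [[2]].
Insert 3: appended to row 1. P = [[2, 3]].
Insert 1: 1 bumps 2 from row 1; 2 starts row 2. P = [[1, 3], [2]].

So P = [[1, 3], [2]], Q = [[1, 2], [3]].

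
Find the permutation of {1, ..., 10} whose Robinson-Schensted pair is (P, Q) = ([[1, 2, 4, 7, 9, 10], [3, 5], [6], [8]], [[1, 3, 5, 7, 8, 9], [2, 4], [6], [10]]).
Reverse the RSK construction: for i from n down to 1, find the cell of Q containing i, remove the entry at that cell from P, and reverse-bump it up through P; the value ejected from row 1 is w(i).

Step i=10: Q has 10 at row 4, column 1; remove 8 from row 4 of P and reverse-bump: 8 enters row 3 and ejects 6; 6 enters row 2 and ejects 5; 5 enters row 1 and ejects 4. So w(10) = 4. P is now [[1, 2, 5, 7, 9, 10], [3, 6], [8]].
Step i=9: Q has 9 at row 1, column 6; remove that cell from P, ejecting 10. So w(9) = 10. P is now [[1, 2, 5, 7, 9], [3, 6], [8]].
Step i=8: Q has 8 at row 1, column 5; remove that cell from P, ejecting 9. So w(8) = 9. P is now [[1, 2, 5, 7], [3, 6], [8]].
Step i=7: Q has 7 at row 1, column 4; remove that cell from P, ejecting 7. So w(7) = 7. P is now [[1, 2, 5], [3, 6], [8]].
Step i=6: Q has 6 at row 3, column 1; remove 8 from row 3 of P and reverse-bump: 8 enters row 2 and ejects 6; 6 enters row 1 and ejects 5. So w(6) = 5. P is now [[1, 2, 6], [3, 8]].
Step i=5: Q has 5 at row 1, column 3; remove that cell from P, ejecting 6. So w(5) = 6. P is now [[1, 2], [3, 8]].
Step i=4: Q has 4 at row 2, column 2; remove 8 from row 2 of P and reverse-bump: 8 enters row 1 and ejects 2. So w(4) = 2. P is now [[1, 8], [3]].
Step i=3: Q has 3 at row 1, column 2; remove that cell from P, ejecting 8. So w(3) = 8. P is now [[1], [3]].
Step i=2: Q has 2 at row 2, column 1; remove 3 from row 2 of P and reverse-bump: 3 enters row 1 and ejects 1. So w(2) = 1. P is now [[3]].
Step i=1: Q has 1 at row 1, column 1; remove that cell from P, ejecting 3. So w(1) = 3. P is now [].

So w = 3 1 8 2 6 5 7 9 10 4.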